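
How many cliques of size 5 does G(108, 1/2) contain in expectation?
E[# K_5] = C(108, 5) · (1/2)^C(5, 2) = 111469176 / 2^10 = 13933647/128 = 108856.6171875

For each 5-subset S of vertices (there are C(108, 5) = 111469176 such S), let X_S = 1 if S induces a K_5 (all C(5, 2) = 10 edges present). Then P(X_S = 1) = (1/2)^10 = 1/1024. By linearity of expectation, E[# K_5] = C(108, 5) · (1/2)^10 = 111469176 / 1024 = 13933647/128 = 108856.6171875.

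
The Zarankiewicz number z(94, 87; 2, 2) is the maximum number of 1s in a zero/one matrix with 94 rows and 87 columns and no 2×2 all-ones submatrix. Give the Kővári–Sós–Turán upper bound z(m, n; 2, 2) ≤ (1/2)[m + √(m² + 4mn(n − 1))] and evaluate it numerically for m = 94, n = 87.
z(94, 87; 2, 2) ≤ (1/2)[94 + √(94² + 4·94·87·86)] = (1/2)[94 + √2822068] = 886.9506

Kővári–Sós–Turán: let r_1, ..., r_94 be the row sums and z = Σ r_i the total number of 1s. Each pair of columns can share at most one row with both entries 1 (else a 2×2 all-ones block appears), so Σ_i C(r_i, 2) ≤ C(87, 2) = 3741. By convexity Σ_i C(r_i, 2) ≥ 94·C(z/94, 2) = z(z − 94)/(2·94), giving z² − 94z − 94·87·86 ≤ 0 and hence z ≤ (1/2)[94 + √(8836 + 4·703308)] = (1/2)[94 + √2822068] ≈ (1/2)(94 + 1679.9012) = 886.9506.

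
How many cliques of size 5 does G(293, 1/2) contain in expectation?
E[# K_5] = C(293, 5) · (1/2)^C(5, 2) = 17388337273 / 2^10 ≈ 16980798.118164

For each 5-subset S of vertices (there are C(293, 5) = 17388337273 such S), let X_S = 1 if S induces a K_5 (all C(5, 2) = 10 edges present). Then P(X_S = 1) = (1/2)^10 = 1/1024. By linearity of expectation, E[# K_5] = C(293, 5) · (1/2)^10 = 17388337273 / 1024 ≈ 16980798.118164.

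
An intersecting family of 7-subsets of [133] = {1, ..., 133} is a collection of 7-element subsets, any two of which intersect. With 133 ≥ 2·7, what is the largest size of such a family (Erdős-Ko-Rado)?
max |F| = C(132, 6) = 6547258432

The Erdős-Ko-Rado theorem states: for n ≥ 2k, an intersecting family of k-subsets of an n-element set has size at most C(n − 1, k − 1), with equality for 'star' families {A ⊆ [n] : |A| = k, i ∈ A} (fix an element i). For n = 133, k = 7: C(132, 6) = 6547258432.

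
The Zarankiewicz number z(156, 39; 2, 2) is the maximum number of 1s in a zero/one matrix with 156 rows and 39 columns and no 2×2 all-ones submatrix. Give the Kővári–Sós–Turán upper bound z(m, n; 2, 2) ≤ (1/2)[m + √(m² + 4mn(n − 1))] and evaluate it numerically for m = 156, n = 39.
z(156, 39; 2, 2) ≤ (1/2)[156 + √(156² + 4·156·39·38)] = (1/2)[156 + √949104] = 565.1098

Kővári–Sós–Turán: let r_1, ..., r_156 be the row sums and z = Σ r_i the total number of 1s. Each pair of columns can share at most one row with both entries 1 (else a 2×2 all-ones block appears), so Σ_i C(r_i, 2) ≤ C(39, 2) = 741. By convexity Σ_i C(r_i, 2) ≥ 156·C(z/156, 2) = z(z − 156)/(2·156), giving z² − 156z − 156·39·38 ≤ 0 and hence z ≤ (1/2)[156 + √(24336 + 4·231192)] = (1/2)[156 + √949104] ≈ (1/2)(156 + 974.2197) = 565.1098.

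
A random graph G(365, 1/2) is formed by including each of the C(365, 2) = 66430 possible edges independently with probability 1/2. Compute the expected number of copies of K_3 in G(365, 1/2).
E[# K_3] = C(365, 3) · (1/2)^C(3, 2) = 8038030 / 2^3 = 4019015/4 = 1004753.75

For each 3-subset S of vertices (there are C(365, 3) = 8038030 such S), let X_S = 1 if S induces a K_3 (all C(3, 2) = 3 edges present). Then P(X_S = 1) = (1/2)^3 = 1/8. By linearity of expectation, E[# K_3] = C(365, 3) · (1/2)^3 = 8038030 / 8 = 4019015/4 = 1004753.75.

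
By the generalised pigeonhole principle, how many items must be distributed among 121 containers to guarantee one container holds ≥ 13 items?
n = (13 − 1)·121 + 1 = 1453

By the generalised pigeonhole principle, to guarantee some box contains ≥ r objects we need more than (r − 1) · k objects total. Threshold: n = (r − 1) · k + 1. With r = 13 and k = 121: n = 12 · 121 + 1 = 1452 + 1 = 1453. For n = 1452 = 12 · 121, we can put exactly 12 objects in every box, avoiding 13 in any single one — so 1453 is tight.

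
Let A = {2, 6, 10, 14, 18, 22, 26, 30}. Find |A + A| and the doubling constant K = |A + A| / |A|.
K = |A + A| / |A| = 15/8

Enumerate A + A = {a + b : a, b ∈ A}. With |A| = 8, there are |A|^2 = 64 ordered sum pairs; collecting distinct values, A + A = {4, 8, 12, 16, 20, 24, 28, 32, 36, 40, 44, 48, 52, 56, 60}, so |A + A| = 15. Thus K = 15/8. Here |A + A| = 2|A| − 1 = 15, the minimum possible — so K = 15/8 is minimal, which holds iff A is an arithmetic progression.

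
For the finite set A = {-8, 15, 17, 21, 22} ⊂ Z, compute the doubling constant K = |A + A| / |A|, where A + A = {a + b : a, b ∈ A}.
K = |A + A| / |A| = 15/5 = 3

Enumerate A + A = {a + b : a, b ∈ A}. With |A| = 5, there are |A|^2 = 25 ordered sum pairs; collecting distinct values, A + A = {-16, 7, 9, 13, 14, 30, 32, 34, 36, 37, 38, 39, 42, 43, 44}, so |A + A| = 15. Thus K = 15/5 = 3. For comparison, the minimum possible |A + A| over all 5-element sets is 2·5 − 1 = 9 (so min K = 9/5), attained only by arithmetic progressions.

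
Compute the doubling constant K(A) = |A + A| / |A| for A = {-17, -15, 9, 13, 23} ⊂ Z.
K = |A + A| / |A| = 15/5 = 3

Enumerate A + A = {a + b : a, b ∈ A}. With |A| = 5, there are |A|^2 = 25 ordered sum pairs; collecting distinct values, A + A = {-34, -32, -30, -8, -6, -4, -2, 6, 8, 18, 22, 26, 32, 36, 46}, so |A + A| = 15. Thus K = 15/5 = 3. For comparison, the minimum possible |A + A| over all 5-element sets is 2·5 − 1 = 9 (so min K = 9/5), attained only by arithmetic progressions.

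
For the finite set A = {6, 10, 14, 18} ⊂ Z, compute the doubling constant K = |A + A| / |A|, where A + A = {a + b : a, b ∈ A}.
K = |A + A| / |A| = 7/4

Enumerate A + A = {a + b : a, b ∈ A}. With |A| = 4, there are |A|^2 = 16 ordered sum pairs; collecting distinct values, A + A = {12, 16, 20, 24, 28, 32, 36}, so |A + A| = 7. Thus K = 7/4. Here |A + A| = 2|A| − 1 = 7, the minimum possible — so K = 7/4 is minimal, which holds iff A is an arithmetic progression.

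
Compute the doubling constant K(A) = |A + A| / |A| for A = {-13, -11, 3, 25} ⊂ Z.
K = |A + A| / |A| = 10/4 = 5/2

Enumerate A + A = {a + b : a, b ∈ A}. With |A| = 4, there are |A|^2 = 16 ordered sum pairs; collecting distinct values, A + A = {-26, -24, -22, -10, -8, 6, 12, 14, 28, 50}, so |A + A| = 10. Thus K = 10/4 = 5/2. For comparison, the minimum possible |A + A| over all 4-element sets is 2·4 − 1 = 7 (so min K = 7/4), attained only by arithmetic progressions.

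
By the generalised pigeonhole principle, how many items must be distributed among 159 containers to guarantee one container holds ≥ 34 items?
n = (34 − 1)·159 + 1 = 5248

By the generalised pigeonhole principle, to guarantee some box contains ≥ r objects we need more than (r − 1) · k objects total. Threshold: n = (r − 1) · k + 1. With r = 34 and k = 159: n = 33 · 159 + 1 = 5247 + 1 = 5248. For n = 5247 = 33 · 159, we can put exactly 33 objects in every box, avoiding 34 in any single one — so 5248 is tight.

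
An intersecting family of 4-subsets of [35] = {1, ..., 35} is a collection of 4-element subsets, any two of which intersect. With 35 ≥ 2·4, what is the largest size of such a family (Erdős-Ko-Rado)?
max |F| = C(34, 3) = 5984

The Erdős-Ko-Rado theorem states: for n ≥ 2k, an intersecting family of k-subsets of an n-element set has size at most C(n − 1, k − 1), with equality for 'star' families {A ⊆ [n] : |A| = k, i ∈ A} (fix an element i). For n = 35, k = 4: C(34, 3) = 5984.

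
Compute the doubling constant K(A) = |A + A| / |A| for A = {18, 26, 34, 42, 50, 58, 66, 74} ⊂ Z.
K = |A + A| / |A| = 15/8

Enumerate A + A = {a + b : a, b ∈ A}. With |A| = 8, there are |A|^2 = 64 ordered sum pairs; collecting distinct values, A + A = {36, 44, 52, 60, 68, 76, 84, 92, 100, 108, 116, 124, 132, 140, 148}, so |A + A| = 15. Thus K = 15/8. Here |A + A| = 2|A| − 1 = 15, the minimum possible — so K = 15/8 is minimal, which holds iff A is an arithmetic progression.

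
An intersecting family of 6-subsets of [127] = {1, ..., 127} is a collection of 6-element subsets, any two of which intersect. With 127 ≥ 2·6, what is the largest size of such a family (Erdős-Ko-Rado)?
max |F| = C(126, 5) = 244222650

Erdős-Ko-Rado (1961): when n ≥ 2k, max |F| = C(n−1, k−1). The bound is attained by the star {A : i ∈ A} for any fixed i ∈ [n]. Here C(127−1, 6−1) = C(126, 5) = 244222650.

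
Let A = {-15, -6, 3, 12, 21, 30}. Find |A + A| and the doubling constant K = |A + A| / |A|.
K = |A + A| / |A| = 11/6

Enumerate A + A = {a + b : a, b ∈ A}. With |A| = 6, there are |A|^2 = 36 ordered sum pairs; collecting distinct values, A + A = {-30, -21, -12, -3, 6, 15, 24, 33, 42, 51, 60}, so |A + A| = 11. Thus K = 11/6. Here |A + A| = 2|A| − 1 = 11, the minimum possible — so K = 11/6 is minimal, which holds iff A is an arithmetic progression.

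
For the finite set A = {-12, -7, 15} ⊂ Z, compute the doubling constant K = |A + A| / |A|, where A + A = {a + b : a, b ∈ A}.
K = |A + A| / |A| = 6/3 = 2

Enumerate A + A = {a + b : a, b ∈ A}. With |A| = 3, there are |A|^2 = 9 ordered sum pairs; collecting distinct values, A + A = {-24, -19, -14, 3, 8, 30}, so |A + A| = 6. Thus K = 6/3 = 2. For comparison, the minimum possible |A + A| over all 3-element sets is 2·3 − 1 = 5 (so min K = 5/3), attained only by arithmetic progressions.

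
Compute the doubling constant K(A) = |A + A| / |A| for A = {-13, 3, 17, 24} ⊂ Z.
K = |A + A| / |A| = 10/4 = 5/2

Enumerate A + A = {a + b : a, b ∈ A}. With |A| = 4, there are |A|^2 = 16 ordered sum pairs; collecting distinct values, A + A = {-26, -10, 4, 6, 11, 20, 27, 34, 41, 48}, so |A + A| = 10. Thus K = 10/4 = 5/2. For comparison, the minimum possible |A + A| over all 4-element sets is 2·4 − 1 = 7 (so min K = 7/4), attained only by arithmetic progressions.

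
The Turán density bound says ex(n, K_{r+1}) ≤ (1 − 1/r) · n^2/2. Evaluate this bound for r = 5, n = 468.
Turán density bound = (4/5) · 468^2/2 = 438048/5 ≈ 87609.6

Turán's theorem: ex(n, K_{r+1}) is achieved by the complete r-partite Turán graph T(n, r) with parts as balanced as possible, and is at most (1 − 1/r) · n^2/2. For r = 5, n = 468: the density bound is (4/5) · 219024/2 = 438048/5 ≈ 87609.6. The integer-valued extremum is e(T(468, 5)) = 87609, which is strictly less than the density bound 438048/5 since 5 ∤ 468 (the parts of T(468, 5) cannot all be equal).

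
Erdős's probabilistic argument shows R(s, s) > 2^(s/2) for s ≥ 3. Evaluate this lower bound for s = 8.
2^(8/2) = 16; so R(8, 8) > 16

Colour each edge of K_n uniformly at random with red/blue. The expected number of monochromatic K_8 is C(n, 8) · 2 · 2^(−C(8,2)). If C(n, 8) · 2^(1 − C(8,2)) < 1, then with positive probability no monochromatic K_8 exists, so R(8, 8) > n. The standard estimate C(n, 8) ≤ n^8/8! shows this inequality holds whenever n ≤ 2^(8/2) (since 8! · 2^(C(8,2) − 1) > 2^(8^2/2) ≥ n^8). Hence R(8, 8) > 2^(8/2) = 16.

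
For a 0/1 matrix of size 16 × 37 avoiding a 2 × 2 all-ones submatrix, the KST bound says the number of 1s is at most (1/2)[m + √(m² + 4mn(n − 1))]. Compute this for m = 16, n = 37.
z(16, 37; 2, 2) ≤ (1/2)[16 + √(16² + 4·16·37·36)] = (1/2)[16 + √85504] = 154.2053

Kővári–Sós–Turán: let r_1, ..., r_16 be the row sums and z = Σ r_i the total number of 1s. Each pair of columns can share at most one row with both entries 1 (else a 2×2 all-ones block appears), so Σ_i C(r_i, 2) ≤ C(37, 2) = 666. By convexity Σ_i C(r_i, 2) ≥ 16·C(z/16, 2) = z(z − 16)/(2·16), giving z² − 16z − 16·37·36 ≤ 0 and hence z ≤ (1/2)[16 + √(256 + 4·21312)] = (1/2)[16 + √85504] ≈ (1/2)(16 + 292.4107) = 154.2053.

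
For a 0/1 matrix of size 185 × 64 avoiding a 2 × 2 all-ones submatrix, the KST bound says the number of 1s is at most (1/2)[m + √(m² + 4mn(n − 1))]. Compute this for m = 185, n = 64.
z(185, 64; 2, 2) ≤ (1/2)[185 + √(185² + 4·185·64·63)] = (1/2)[185 + √3017905] = 961.1059

Kővári–Sós–Turán: let r_1, ..., r_185 be the row sums and z = Σ r_i the total number of 1s. Each pair of columns can share at most one row with both entries 1 (else a 2×2 all-ones block appears), so Σ_i C(r_i, 2) ≤ C(64, 2) = 2016. By convexity Σ_i C(r_i, 2) ≥ 185·C(z/185, 2) = z(z − 185)/(2·185), giving z² − 185z − 185·64·63 ≤ 0 and hence z ≤ (1/2)[185 + √(34225 + 4·745920)] = (1/2)[185 + √3017905] ≈ (1/2)(185 + 1737.2118) = 961.1059.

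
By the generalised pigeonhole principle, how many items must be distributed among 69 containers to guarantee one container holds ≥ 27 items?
n = (27 − 1)·69 + 1 = 1795

By the generalised pigeonhole principle, to guarantee some box contains ≥ r objects we need more than (r − 1) · k objects total. Threshold: n = (r − 1) · k + 1. With r = 27 and k = 69: n = 26 · 69 + 1 = 1794 + 1 = 1795. For n = 1794 = 26 · 69, we can put exactly 26 objects in every box, avoiding 27 in any single one — so 1795 is tight.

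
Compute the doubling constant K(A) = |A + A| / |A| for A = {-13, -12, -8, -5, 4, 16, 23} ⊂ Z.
K = |A + A| / |A| = 26/7

Enumerate A + A = {a + b : a, b ∈ A}. With |A| = 7, there are |A|^2 = 49 ordered sum pairs; collecting distinct values, A + A = {-26, -25, -24, -21, -20, -18, -17, -16, -13, -10, -9, -8, -4, -1, 3, 4, 8, 10, 11, 15, 18, 20, 27, 32, 39, 46}, so |A + A| = 26. Thus K = 26/7. For comparison, the minimum possible |A + A| over all 7-element sets is 2·7 − 1 = 13 (so min K = 13/7), attained only by arithmetic progressions.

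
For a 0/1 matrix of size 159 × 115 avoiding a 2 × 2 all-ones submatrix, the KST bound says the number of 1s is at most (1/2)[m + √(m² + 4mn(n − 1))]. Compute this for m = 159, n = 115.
z(159, 115; 2, 2) ≤ (1/2)[159 + √(159² + 4·159·115·114)] = (1/2)[159 + √8363241] = 1525.4634

Kővári–Sós–Turán: let r_1, ..., r_159 be the row sums and z = Σ r_i the total number of 1s. Each pair of columns can share at most one row with both entries 1 (else a 2×2 all-ones block appears), so Σ_i C(r_i, 2) ≤ C(115, 2) = 6555. By convexity Σ_i C(r_i, 2) ≥ 159·C(z/159, 2) = z(z − 159)/(2·159), giving z² − 159z − 159·115·114 ≤ 0 and hence z ≤ (1/2)[159 + √(25281 + 4·2084490)] = (1/2)[159 + √8363241] ≈ (1/2)(159 + 2891.9269) = 1525.4634.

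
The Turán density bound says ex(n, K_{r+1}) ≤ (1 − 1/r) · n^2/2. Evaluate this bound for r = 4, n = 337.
Turán density bound = (3/4) · 337^2/2 = 340707/8 ≈ 42588.375

Turán's theorem: ex(n, K_{r+1}) is achieved by the complete r-partite Turán graph T(n, r) with parts as balanced as possible, and is at most (1 − 1/r) · n^2/2. For r = 4, n = 337: the density bound is (3/4) · 113569/2 = 340707/8 ≈ 42588.375. The integer-valued extremum is e(T(337, 4)) = 42588, which is strictly less than the density bound 340707/8 since 4 ∤ 337 (the parts of T(337, 4) cannot all be equal).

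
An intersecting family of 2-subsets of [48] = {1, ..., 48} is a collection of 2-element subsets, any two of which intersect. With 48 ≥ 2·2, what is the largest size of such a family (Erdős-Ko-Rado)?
max |F| = C(47, 1) = 47

The Erdős-Ko-Rado theorem states: for n ≥ 2k, an intersecting family of k-subsets of an n-element set has size at most C(n − 1, k − 1), with equality for 'star' families {A ⊆ [n] : |A| = k, i ∈ A} (fix an element i). For n = 48, k = 2: C(47, 1) = 47.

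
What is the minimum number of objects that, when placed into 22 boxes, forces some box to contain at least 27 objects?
n = (27 − 1)·22 + 1 = 573

By the generalised pigeonhole principle, to guarantee some box contains ≥ r objects we need more than (r − 1) · k objects total. Threshold: n = (r − 1) · k + 1. With r = 27 and k = 22: n = 26 · 22 + 1 = 572 + 1 = 573. For n = 572 = 26 · 22, we can put exactly 26 objects in every box, avoiding 27 in any single one — so 573 is tight.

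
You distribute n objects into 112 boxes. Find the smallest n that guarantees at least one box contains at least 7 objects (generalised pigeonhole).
n = (7 − 1)·112 + 1 = 673

By the generalised pigeonhole principle, to guarantee some box contains ≥ r objects we need more than (r − 1) · k objects total. Threshold: n = (r − 1) · k + 1. With r = 7 and k = 112: n = 6 · 112 + 1 = 672 + 1 = 673. For n = 672 = 6 · 112, we can put exactly 6 objects in every box, avoiding 7 in any single one — so 673 is tight.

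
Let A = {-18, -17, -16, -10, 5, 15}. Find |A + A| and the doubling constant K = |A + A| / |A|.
K = |A + A| / |A| = 20/6 = 10/3

Enumerate A + A = {a + b : a, b ∈ A}. With |A| = 6, there are |A|^2 = 36 ordered sum pairs; collecting distinct values, A + A = {-36, -35, -34, -33, -32, -28, -27, -26, -20, -13, -12, -11, -5, -3, -2, -1, 5, 10, 20, 30}, so |A + A| = 20. Thus K = 20/6 = 10/3. For comparison, the minimum possible |A + A| over all 6-element sets is 2·6 − 1 = 11 (so min K = 11/6), attained only by arithmetic progressions.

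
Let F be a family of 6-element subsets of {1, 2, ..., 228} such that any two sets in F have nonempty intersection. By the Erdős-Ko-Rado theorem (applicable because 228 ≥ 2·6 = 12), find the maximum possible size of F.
max |F| = C(227, 5) = 4804945320

Erdős-Ko-Rado (1961): when n ≥ 2k, max |F| = C(n−1, k−1). The bound is attained by the star {A : i ∈ A} for any fixed i ∈ [n]. Here C(228−1, 6−1) = C(227, 5) = 4804945320.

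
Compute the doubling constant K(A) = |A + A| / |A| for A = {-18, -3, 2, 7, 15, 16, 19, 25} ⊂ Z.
K = |A + A| / |A| = 33/8

Enumerate A + A = {a + b : a, b ∈ A}. With |A| = 8, there are |A|^2 = 64 ordered sum pairs; collecting distinct values, A + A = {-36, -21, -16, -11, -6, -3, -2, -1, 1, 4, 7, 9, 12, 13, 14, 16, 17, 18, 21, 22, 23, 26, 27, 30, 31, 32, 34, 35, 38, 40, 41, 44, 50}, so |A + A| = 33. Thus K = 33/8. For comparison, the minimum possible |A + A| over all 8-element sets is 2·8 − 1 = 15 (so min K = 15/8), attained only by arithmetic progressions.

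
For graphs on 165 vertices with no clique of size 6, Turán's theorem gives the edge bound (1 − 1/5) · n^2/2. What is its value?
Turán density bound = (4/5) · 165^2/2 = 10890

Turán's theorem: ex(n, K_{r+1}) is achieved by the complete r-partite Turán graph T(n, r) with parts as balanced as possible, and is at most (1 − 1/r) · n^2/2. For r = 5, n = 165: the density bound is (4/5) · 27225/2 = 10890. Since 5 ∣ 165, the Turán graph T(165, 5) has parts of equal size 33, and its edge count e(T(165, 5)) = 10890 attains the density bound exactly.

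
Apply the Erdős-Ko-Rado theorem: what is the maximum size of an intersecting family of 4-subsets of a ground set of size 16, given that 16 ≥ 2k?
max |F| = C(15, 3) = 455

Erdős-Ko-Rado (1961): when n ≥ 2k, max |F| = C(n−1, k−1). The bound is attained by the star {A : i ∈ A} for any fixed i ∈ [n]. Here C(16−1, 4−1) = C(15, 3) = 455.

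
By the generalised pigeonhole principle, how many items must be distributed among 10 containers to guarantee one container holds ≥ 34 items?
n = (34 − 1)·10 + 1 = 331

By the generalised pigeonhole principle, to guarantee some box contains ≥ r objects we need more than (r − 1) · k objects total. Threshold: n = (r − 1) · k + 1. With r = 34 and k = 10: n = 33 · 10 + 1 = 330 + 1 = 331. For n = 330 = 33 · 10, we can put exactly 33 objects in every box, avoiding 34 in any single one — so 331 is tight.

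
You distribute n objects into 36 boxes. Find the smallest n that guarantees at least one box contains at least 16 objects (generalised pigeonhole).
n = (16 − 1)·36 + 1 = 541

By the generalised pigeonhole principle, to guarantee some box contains ≥ r objects we need more than (r − 1) · k objects total. Threshold: n = (r − 1) · k + 1. With r = 16 and k = 36: n = 15 · 36 + 1 = 540 + 1 = 541. For n = 540 = 15 · 36, we can put exactly 15 objects in every box, avoiding 16 in any single one — so 541 is tight.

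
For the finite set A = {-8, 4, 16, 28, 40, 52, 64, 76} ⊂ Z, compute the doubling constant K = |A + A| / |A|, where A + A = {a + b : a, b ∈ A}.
K = |A + A| / |A| = 15/8

Enumerate A + A = {a + b : a, b ∈ A}. With |A| = 8, there are |A|^2 = 64 ordered sum pairs; collecting distinct values, A + A = {-16, -4, 8, 20, 32, 44, 56, 68, 80, 92, 104, 116, 128, 140, 152}, so |A + A| = 15. Thus K = 15/8. Here |A + A| = 2|A| − 1 = 15, the minimum possible — so K = 15/8 is minimal, which holds iff A is an arithmetic progression.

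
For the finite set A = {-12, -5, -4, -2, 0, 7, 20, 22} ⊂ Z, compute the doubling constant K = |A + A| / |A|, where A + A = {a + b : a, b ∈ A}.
K = |A + A| / |A| = 32/8 = 4

Enumerate A + A = {a + b : a, b ∈ A}. With |A| = 8, there are |A|^2 = 64 ordered sum pairs; collecting distinct values, A + A = {-24, -17, -16, -14, -12, -10, -9, -8, -7, -6, -5, -4, -2, 0, 2, 3, 5, 7, 8, 10, 14, 15, 16, 17, 18, 20, 22, 27, 29, 40, 42, 44}, so |A + A| = 32. Thus K = 32/8 = 4. For comparison, the minimum possible |A + A| over all 8-element sets is 2·8 − 1 = 15 (so min K = 15/8), attained only by arithmetic progressions.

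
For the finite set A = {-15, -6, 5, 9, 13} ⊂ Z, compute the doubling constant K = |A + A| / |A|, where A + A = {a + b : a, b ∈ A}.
K = |A + A| / |A| = 14/5

Enumerate A + A = {a + b : a, b ∈ A}. With |A| = 5, there are |A|^2 = 25 ordered sum pairs; collecting distinct values, A + A = {-30, -21, -12, -10, -6, -2, -1, 3, 7, 10, 14, 18, 22, 26}, so |A + A| = 14. Thus K = 14/5. For comparison, the minimum possible |A + A| over all 5-element sets is 2·5 − 1 = 9 (so min K = 9/5), attained only by arithmetic progressions.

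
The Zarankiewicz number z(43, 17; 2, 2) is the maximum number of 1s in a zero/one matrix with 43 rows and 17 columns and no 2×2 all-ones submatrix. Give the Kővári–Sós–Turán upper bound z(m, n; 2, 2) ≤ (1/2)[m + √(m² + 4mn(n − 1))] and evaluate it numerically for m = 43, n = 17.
z(43, 17; 2, 2) ≤ (1/2)[43 + √(43² + 4·43·17·16)] = (1/2)[43 + √48633] = 131.7645

Kővári–Sós–Turán: let r_1, ..., r_43 be the row sums and z = Σ r_i the total number of 1s. Each pair of columns can share at most one row with both entries 1 (else a 2×2 all-ones block appears), so Σ_i C(r_i, 2) ≤ C(17, 2) = 136. By convexity Σ_i C(r_i, 2) ≥ 43·C(z/43, 2) = z(z − 43)/(2·43), giving z² − 43z − 43·17·16 ≤ 0 and hence z ≤ (1/2)[43 + √(1849 + 4·11696)] = (1/2)[43 + √48633] ≈ (1/2)(43 + 220.5289) = 131.7645.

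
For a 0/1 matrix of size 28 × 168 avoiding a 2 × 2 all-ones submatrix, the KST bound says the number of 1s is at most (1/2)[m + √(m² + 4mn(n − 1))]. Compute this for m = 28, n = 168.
z(28, 168; 2, 2) ≤ (1/2)[28 + √(28² + 4·28·168·167)] = (1/2)[28 + √3143056] = 900.4333

Kővári–Sós–Turán: let r_1, ..., r_28 be the row sums and z = Σ r_i the total number of 1s. Each pair of columns can share at most one row with both entries 1 (else a 2×2 all-ones block appears), so Σ_i C(r_i, 2) ≤ C(168, 2) = 14028. By convexity Σ_i C(r_i, 2) ≥ 28·C(z/28, 2) = z(z − 28)/(2·28), giving z² − 28z − 28·168·167 ≤ 0 and hence z ≤ (1/2)[28 + √(784 + 4·785568)] = (1/2)[28 + √3143056] ≈ (1/2)(28 + 1772.8666) = 900.4333.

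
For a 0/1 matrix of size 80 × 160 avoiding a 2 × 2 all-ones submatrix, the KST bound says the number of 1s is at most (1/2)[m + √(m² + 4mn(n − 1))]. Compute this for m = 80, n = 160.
z(80, 160; 2, 2) ≤ (1/2)[80 + √(80² + 4·80·160·159)] = (1/2)[80 + √8147200] = 1467.165

Kővári–Sós–Turán: let r_1, ..., r_80 be the row sums and z = Σ r_i the total number of 1s. Each pair of columns can share at most one row with both entries 1 (else a 2×2 all-ones block appears), so Σ_i C(r_i, 2) ≤ C(160, 2) = 12720. By convexity Σ_i C(r_i, 2) ≥ 80·C(z/80, 2) = z(z − 80)/(2·80), giving z² − 80z − 80·160·159 ≤ 0 and hence z ≤ (1/2)[80 + √(6400 + 4·2035200)] = (1/2)[80 + √8147200] ≈ (1/2)(80 + 2854.33) = 1467.165.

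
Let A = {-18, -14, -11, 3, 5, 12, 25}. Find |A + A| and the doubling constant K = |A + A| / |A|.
K = |A + A| / |A| = 27/7

Enumerate A + A = {a + b : a, b ∈ A}. With |A| = 7, there are |A|^2 = 49 ordered sum pairs; collecting distinct values, A + A = {-36, -32, -29, -28, -25, -22, -15, -13, -11, -9, -8, -6, -2, 1, 6, 7, 8, 10, 11, 14, 15, 17, 24, 28, 30, 37, 50}, so |A + A| = 27. Thus K = 27/7. For comparison, the minimum possible |A + A| over all 7-element sets is 2·7 − 1 = 13 (so min K = 13/7), attained only by arithmetic progressions.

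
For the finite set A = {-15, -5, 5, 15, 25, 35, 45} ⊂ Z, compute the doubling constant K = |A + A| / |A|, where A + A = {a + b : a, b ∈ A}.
K = |A + A| / |A| = 13/7

Enumerate A + A = {a + b : a, b ∈ A}. With |A| = 7, there are |A|^2 = 49 ordered sum pairs; collecting distinct values, A + A = {-30, -20, -10, 0, 10, 20, 30, 40, 50, 60, 70, 80, 90}, so |A + A| = 13. Thus K = 13/7. Here |A + A| = 2|A| − 1 = 13, the minimum possible — so K = 13/7 is minimal, which holds iff A is an arithmetic progression.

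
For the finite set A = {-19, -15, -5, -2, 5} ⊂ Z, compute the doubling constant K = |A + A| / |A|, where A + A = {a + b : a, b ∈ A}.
K = |A + A| / |A| = 14/5

Enumerate A + A = {a + b : a, b ∈ A}. With |A| = 5, there are |A|^2 = 25 ordered sum pairs; collecting distinct values, A + A = {-38, -34, -30, -24, -21, -20, -17, -14, -10, -7, -4, 0, 3, 10}, so |A + A| = 14. Thus K = 14/5. For comparison, the minimum possible |A + A| over all 5-element sets is 2·5 − 1 = 9 (so min K = 9/5), attained only by arithmetic progressions.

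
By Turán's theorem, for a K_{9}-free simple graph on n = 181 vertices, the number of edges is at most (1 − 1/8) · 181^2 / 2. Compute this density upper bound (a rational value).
Turán density bound = (7/8) · 181^2/2 = 229327/16 ≈ 14332.9375

Turán's theorem: ex(n, K_{r+1}) is achieved by the complete r-partite Turán graph T(n, r) with parts as balanced as possible, and is at most (1 − 1/r) · n^2/2. For r = 8, n = 181: the density bound is (7/8) · 32761/2 = 229327/16 ≈ 14332.9375. The integer-valued extremum is e(T(181, 8)) = 14332, which is strictly less than the density bound 229327/16 since 8 ∤ 181 (the parts of T(181, 8) cannot all be equal).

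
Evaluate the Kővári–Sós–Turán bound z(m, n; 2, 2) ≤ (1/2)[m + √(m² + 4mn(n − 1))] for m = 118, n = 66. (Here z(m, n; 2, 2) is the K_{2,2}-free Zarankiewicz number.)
z(118, 66; 2, 2) ≤ (1/2)[118 + √(118² + 4·118·66·65)] = (1/2)[118 + √2038804] = 772.9335

Kővári–Sós–Turán: let r_1, ..., r_118 be the row sums and z = Σ r_i the total number of 1s. Each pair of columns can share at most one row with both entries 1 (else a 2×2 all-ones block appears), so Σ_i C(r_i, 2) ≤ C(66, 2) = 2145. By convexity Σ_i C(r_i, 2) ≥ 118·C(z/118, 2) = z(z − 118)/(2·118), giving z² − 118z − 118·66·65 ≤ 0 and hence z ≤ (1/2)[118 + √(13924 + 4·506220)] = (1/2)[118 + √2038804] ≈ (1/2)(118 + 1427.8669) = 772.9335.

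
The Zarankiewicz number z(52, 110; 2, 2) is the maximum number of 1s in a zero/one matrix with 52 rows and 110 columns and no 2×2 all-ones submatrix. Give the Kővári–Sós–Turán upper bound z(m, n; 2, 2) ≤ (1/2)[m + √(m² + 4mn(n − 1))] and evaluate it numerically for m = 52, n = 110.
z(52, 110; 2, 2) ≤ (1/2)[52 + √(52² + 4·52·110·109)] = (1/2)[52 + √2496624] = 816.0354

Kővári–Sós–Turán: let r_1, ..., r_52 be the row sums and z = Σ r_i the total number of 1s. Each pair of columns can share at most one row with both entries 1 (else a 2×2 all-ones block appears), so Σ_i C(r_i, 2) ≤ C(110, 2) = 5995. By convexity Σ_i C(r_i, 2) ≥ 52·C(z/52, 2) = z(z − 52)/(2·52), giving z² − 52z − 52·110·109 ≤ 0 and hence z ≤ (1/2)[52 + √(2704 + 4·623480)] = (1/2)[52 + √2496624] ≈ (1/2)(52 + 1580.0709) = 816.0354.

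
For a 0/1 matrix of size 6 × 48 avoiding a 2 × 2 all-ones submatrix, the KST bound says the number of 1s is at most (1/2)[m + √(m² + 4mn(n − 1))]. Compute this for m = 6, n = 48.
z(6, 48; 2, 2) ≤ (1/2)[6 + √(6² + 4·6·48·47)] = (1/2)[6 + √54180] = 119.383

Kővári–Sós–Turán: let r_1, ..., r_6 be the row sums and z = Σ r_i the total number of 1s. Each pair of columns can share at most one row with both entries 1 (else a 2×2 all-ones block appears), so Σ_i C(r_i, 2) ≤ C(48, 2) = 1128. By convexity Σ_i C(r_i, 2) ≥ 6·C(z/6, 2) = z(z − 6)/(2·6), giving z² − 6z − 6·48·47 ≤ 0 and hence z ≤ (1/2)[6 + √(36 + 4·13536)] = (1/2)[6 + √54180] ≈ (1/2)(6 + 232.766) = 119.383.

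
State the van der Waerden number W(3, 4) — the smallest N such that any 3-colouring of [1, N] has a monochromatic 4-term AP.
W(3, 4) = 293

W(3, 4) = 293. The lower bound W(3, 4) > 292 comes from an explicit good 3-colouring of [1, 292]; the upper bound W(3, 4) ≤ 293 was verified by exhaustive search over 3-colourings of [1, 293].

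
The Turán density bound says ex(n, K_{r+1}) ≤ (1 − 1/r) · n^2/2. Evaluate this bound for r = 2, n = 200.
Turán density bound = (1/2) · 200^2/2 = 10000

Turán's theorem: ex(n, K_{r+1}) is achieved by the complete r-partite Turán graph T(n, r) with parts as balanced as possible, and is at most (1 − 1/r) · n^2/2. For r = 2, n = 200: the density bound is (1/2) · 40000/2 = 10000. Since 2 ∣ 200, the Turán graph T(200, 2) has parts of equal size 100, and its edge count e(T(200, 2)) = 10000 attains the density bound exactly.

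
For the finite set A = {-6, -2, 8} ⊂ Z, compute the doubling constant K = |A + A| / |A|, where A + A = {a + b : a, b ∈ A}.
K = |A + A| / |A| = 6/3 = 2

Enumerate A + A = {a + b : a, b ∈ A}. With |A| = 3, there are |A|^2 = 9 ordered sum pairs; collecting distinct values, A + A = {-12, -8, -4, 2, 6, 16}, so |A + A| = 6. Thus K = 6/3 = 2. For comparison, the minimum possible |A + A| over all 3-element sets is 2·3 − 1 = 5 (so min K = 5/3), attained only by arithmetic progressions.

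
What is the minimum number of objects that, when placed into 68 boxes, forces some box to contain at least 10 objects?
n = (10 − 1)·68 + 1 = 613

By the generalised pigeonhole principle, to guarantee some box contains ≥ r objects we need more than (r − 1) · k objects total. Threshold: n = (r − 1) · k + 1. With r = 10 and k = 68: n = 9 · 68 + 1 = 612 + 1 = 613. For n = 612 = 9 · 68, we can put exactly 9 objects in every box, avoiding 10 in any single one — so 613 is tight.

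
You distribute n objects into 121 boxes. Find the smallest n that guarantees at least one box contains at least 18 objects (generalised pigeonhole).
n = (18 − 1)·121 + 1 = 2058

By the generalised pigeonhole principle, to guarantee some box contains ≥ r objects we need more than (r − 1) · k objects total. Threshold: n = (r − 1) · k + 1. With r = 18 and k = 121: n = 17 · 121 + 1 = 2057 + 1 = 2058. For n = 2057 = 17 · 121, we can put exactly 17 objects in every box, avoiding 18 in any single one — so 2058 is tight.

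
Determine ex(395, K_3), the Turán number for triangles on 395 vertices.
ex(395, K_3) = ⌊395^2/4⌋ = 39006

Mantel (1907): a triangle-free graph on n vertices has at most ⌊n^2/4⌋ edges, with equality for the complete bipartite graph K_{⌊n/2⌋, ⌈n/2⌉}. For n = 395: ⌊395^2/4⌋ = ⌊156025/4⌋ = 39006. The extremal graph is K_{197, 198}, which has 197·198 = 39006 edges.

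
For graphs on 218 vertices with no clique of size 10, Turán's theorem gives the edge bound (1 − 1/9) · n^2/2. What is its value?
Turán density bound = (8/9) · 218^2/2 = 190096/9 ≈ 21121.7778

Turán's theorem: ex(n, K_{r+1}) is achieved by the complete r-partite Turán graph T(n, r) with parts as balanced as possible, and is at most (1 − 1/r) · n^2/2. For r = 9, n = 218: the density bound is (8/9) · 47524/2 = 190096/9 ≈ 21121.7778. The integer-valued extremum is e(T(218, 9)) = 21121, which is strictly less than the density bound 190096/9 since 9 ∤ 218 (the parts of T(218, 9) cannot all be equal).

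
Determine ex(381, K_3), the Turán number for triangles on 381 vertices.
ex(381, K_3) = ⌊381^2/4⌋ = 36290

Mantel (1907): a triangle-free graph on n vertices has at most ⌊n^2/4⌋ edges, with equality for the complete bipartite graph K_{⌊n/2⌋, ⌈n/2⌉}. For n = 381: ⌊381^2/4⌋ = ⌊145161/4⌋ = 36290. The extremal graph is K_{190, 191}, which has 190·191 = 36290 edges.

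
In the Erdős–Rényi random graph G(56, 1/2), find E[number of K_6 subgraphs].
E[# K_6] = C(56, 6) · (1/2)^C(6, 2) = 32468436 / 2^15 = 8117109/8192 ≈ 990.858032

For each 6-subset S of vertices (there are C(56, 6) = 32468436 such S), let X_S = 1 if S induces a K_6 (all C(6, 2) = 15 edges present). Then P(X_S = 1) = (1/2)^15 = 1/32768. By linearity of expectation, E[# K_6] = C(56, 6) · (1/2)^15 = 32468436 / 32768 = 8117109/8192 ≈ 990.858032.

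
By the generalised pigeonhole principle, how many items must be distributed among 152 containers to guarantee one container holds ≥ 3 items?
n = (3 − 1)·152 + 1 = 305

By the generalised pigeonhole principle, to guarantee some box contains ≥ r objects we need more than (r − 1) · k objects total. Threshold: n = (r − 1) · k + 1. With r = 3 and k = 152: n = 2 · 152 + 1 = 304 + 1 = 305. For n = 304 = 2 · 152, we can put exactly 2 objects in every box, avoiding 3 in any single one — so 305 is tight.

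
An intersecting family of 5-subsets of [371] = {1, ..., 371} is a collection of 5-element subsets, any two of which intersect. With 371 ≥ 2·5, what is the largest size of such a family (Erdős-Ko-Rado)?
max |F| = C(370, 4) = 768299820

The Erdős-Ko-Rado theorem states: for n ≥ 2k, an intersecting family of k-subsets of an n-element set has size at most C(n − 1, k − 1), with equality for 'star' families {A ⊆ [n] : |A| = k, i ∈ A} (fix an element i). For n = 371, k = 5: C(370, 4) = 768299820.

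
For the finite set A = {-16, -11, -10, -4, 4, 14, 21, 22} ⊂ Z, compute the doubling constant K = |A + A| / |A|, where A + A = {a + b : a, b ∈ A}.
K = |A + A| / |A| = 32/8 = 4

Enumerate A + A = {a + b : a, b ∈ A}. With |A| = 8, there are |A|^2 = 64 ordered sum pairs; collecting distinct values, A + A = {-32, -27, -26, -22, -21, -20, -15, -14, -12, -8, -7, -6, -2, 0, 3, 4, 5, 6, 8, 10, 11, 12, 17, 18, 25, 26, 28, 35, 36, 42, 43, 44}, so |A + A| = 32. Thus K = 32/8 = 4. For comparison, the minimum possible |A + A| over all 8-element sets is 2·8 − 1 = 15 (so min K = 15/8), attained only by arithmetic progressions.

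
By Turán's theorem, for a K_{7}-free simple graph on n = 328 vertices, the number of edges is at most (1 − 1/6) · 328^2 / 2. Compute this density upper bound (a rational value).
Turán density bound = (5/6) · 328^2/2 = 134480/3 ≈ 44826.6667

Turán's theorem: ex(n, K_{r+1}) is achieved by the complete r-partite Turán graph T(n, r) with parts as balanced as possible, and is at most (1 − 1/r) · n^2/2. For r = 6, n = 328: the density bound is (5/6) · 107584/2 = 134480/3 ≈ 44826.6667. The integer-valued extremum is e(T(328, 6)) = 44826, which is strictly less than the density bound 134480/3 since 6 ∤ 328 (the parts of T(328, 6) cannot all be equal).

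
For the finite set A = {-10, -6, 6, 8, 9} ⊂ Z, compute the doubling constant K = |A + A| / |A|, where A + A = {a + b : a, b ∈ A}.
K = |A + A| / |A| = 15/5 = 3

Enumerate A + A = {a + b : a, b ∈ A}. With |A| = 5, there are |A|^2 = 25 ordered sum pairs; collecting distinct values, A + A = {-20, -16, -12, -4, -2, -1, 0, 2, 3, 12, 14, 15, 16, 17, 18}, so |A + A| = 15. Thus K = 15/5 = 3. For comparison, the minimum possible |A + A| over all 5-element sets is 2·5 − 1 = 9 (so min K = 9/5), attained only by arithmetic progressions.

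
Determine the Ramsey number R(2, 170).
R(2, 170) = 170

R(2, k) = k for all k ≥ 2: in a 2-colouring of K_k, either some edge is red (a red K_2) or all edges are blue (a blue K_k). And K_{169} coloured all-blue has no blue K_170, so R(2, 170) > 169. Hence R(2, 170) = 170.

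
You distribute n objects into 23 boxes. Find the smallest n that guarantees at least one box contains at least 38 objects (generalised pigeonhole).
n = (38 − 1)·23 + 1 = 852

By the generalised pigeonhole principle, to guarantee some box contains ≥ r objects we need more than (r − 1) · k objects total. Threshold: n = (r − 1) · k + 1. With r = 38 and k = 23: n = 37 · 23 + 1 = 851 + 1 = 852. For n = 851 = 37 · 23, we can put exactly 37 objects in every box, avoiding 38 in any single one — so 852 is tight.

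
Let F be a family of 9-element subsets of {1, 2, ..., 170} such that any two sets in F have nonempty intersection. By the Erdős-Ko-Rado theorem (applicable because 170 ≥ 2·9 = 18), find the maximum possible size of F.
max |F| = C(169, 8) = 13948593993477

The Erdős-Ko-Rado theorem states: for n ≥ 2k, an intersecting family of k-subsets of an n-element set has size at most C(n − 1, k − 1), with equality for 'star' families {A ⊆ [n] : |A| = k, i ∈ A} (fix an element i). For n = 170, k = 9: C(169, 8) = 13948593993477.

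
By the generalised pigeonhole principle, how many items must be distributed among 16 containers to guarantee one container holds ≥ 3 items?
n = (3 − 1)·16 + 1 = 33

By the generalised pigeonhole principle, to guarantee some box contains ≥ r objects we need more than (r − 1) · k objects total. Threshold: n = (r − 1) · k + 1. With r = 3 and k = 16: n = 2 · 16 + 1 = 32 + 1 = 33. For n = 32 = 2 · 16, we can put exactly 2 objects in every box, avoiding 3 in any single one — so 33 is tight.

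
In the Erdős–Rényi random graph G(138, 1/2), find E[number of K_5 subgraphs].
E[# K_5] = C(138, 5) · (1/2)^C(5, 2) = 387610812 / 2^10 = 96902703/256 ≈ 378526.183594

For each 5-subset S of vertices (there are C(138, 5) = 387610812 such S), let X_S = 1 if S induces a K_5 (all C(5, 2) = 10 edges present). Then P(X_S = 1) = (1/2)^10 = 1/1024. By linearity of expectation, E[# K_5] = C(138, 5) · (1/2)^10 = 387610812 / 1024 = 96902703/256 ≈ 378526.183594.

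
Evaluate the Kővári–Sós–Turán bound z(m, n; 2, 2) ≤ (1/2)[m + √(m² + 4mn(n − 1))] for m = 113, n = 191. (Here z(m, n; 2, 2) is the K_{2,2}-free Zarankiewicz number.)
z(113, 191; 2, 2) ≤ (1/2)[113 + √(113² + 4·113·191·190)] = (1/2)[113 + √16415849] = 2082.3238

Kővári–Sós–Turán: let r_1, ..., r_113 be the row sums and z = Σ r_i the total number of 1s. Each pair of columns can share at most one row with both entries 1 (else a 2×2 all-ones block appears), so Σ_i C(r_i, 2) ≤ C(191, 2) = 18145. By convexity Σ_i C(r_i, 2) ≥ 113·C(z/113, 2) = z(z − 113)/(2·113), giving z² − 113z − 113·191·190 ≤ 0 and hence z ≤ (1/2)[113 + √(12769 + 4·4100770)] = (1/2)[113 + √16415849] ≈ (1/2)(113 + 4051.6477) = 2082.3238.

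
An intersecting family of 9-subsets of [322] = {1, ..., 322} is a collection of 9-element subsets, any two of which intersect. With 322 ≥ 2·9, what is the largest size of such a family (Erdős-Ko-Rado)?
max |F| = C(321, 8) = 2560582877327640

The Erdős-Ko-Rado theorem states: for n ≥ 2k, an intersecting family of k-subsets of an n-element set has size at most C(n − 1, k − 1), with equality for 'star' families {A ⊆ [n] : |A| = k, i ∈ A} (fix an element i). For n = 322, k = 9: C(321, 8) = 2560582877327640.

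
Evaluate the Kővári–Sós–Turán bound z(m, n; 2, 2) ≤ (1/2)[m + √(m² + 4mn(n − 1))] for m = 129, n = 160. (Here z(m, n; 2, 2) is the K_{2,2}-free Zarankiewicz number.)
z(129, 160; 2, 2) ≤ (1/2)[129 + √(129² + 4·129·160·159)] = (1/2)[129 + √13143681] = 1877.2107

Kővári–Sós–Turán: let r_1, ..., r_129 be the row sums and z = Σ r_i the total number of 1s. Each pair of columns can share at most one row with both entries 1 (else a 2×2 all-ones block appears), so Σ_i C(r_i, 2) ≤ C(160, 2) = 12720. By convexity Σ_i C(r_i, 2) ≥ 129·C(z/129, 2) = z(z − 129)/(2·129), giving z² − 129z − 129·160·159 ≤ 0 and hence z ≤ (1/2)[129 + √(16641 + 4·3281760)] = (1/2)[129 + √13143681] ≈ (1/2)(129 + 3625.4215) = 1877.2107.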